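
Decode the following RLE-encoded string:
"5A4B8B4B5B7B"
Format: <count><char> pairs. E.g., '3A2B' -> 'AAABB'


Expanding each <count><char> pair:
  5A -> 'AAAAA'
  4B -> 'BBBB'
  8B -> 'BBBBBBBB'
  4B -> 'BBBB'
  5B -> 'BBBBB'
  7B -> 'BBBBBBB'

Decoded = AAAAABBBBBBBBBBBBBBBBBBBBBBBBBBBB


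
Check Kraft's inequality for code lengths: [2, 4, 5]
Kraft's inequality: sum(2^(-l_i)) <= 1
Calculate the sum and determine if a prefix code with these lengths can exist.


Sum = 2^(-2) + 2^(-4) + 2^(-5)
    = 0.25 + 0.0625 + 0.03125
    = 11/32 = 0.34375
Since 0.34375 <= 1, Kraft's inequality IS satisfied.
A prefix code with these lengths CAN exist.

Kraft sum = 0.34375. Satisfied.


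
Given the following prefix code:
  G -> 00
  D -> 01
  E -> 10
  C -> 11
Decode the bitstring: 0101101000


Decoding step by step:
Bits 01 -> D
Bits 01 -> D
Bits 10 -> E
Bits 10 -> E
Bits 00 -> G


Decoded message: DDEEG


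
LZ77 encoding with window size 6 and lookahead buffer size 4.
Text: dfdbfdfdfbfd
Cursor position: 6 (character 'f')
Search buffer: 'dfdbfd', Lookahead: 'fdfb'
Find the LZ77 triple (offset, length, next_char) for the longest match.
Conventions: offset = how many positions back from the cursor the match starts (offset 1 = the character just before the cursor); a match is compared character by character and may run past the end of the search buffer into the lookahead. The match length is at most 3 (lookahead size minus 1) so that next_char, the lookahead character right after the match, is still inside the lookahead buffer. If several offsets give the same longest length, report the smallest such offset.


Try each offset into the search buffer:
  offset=1 (pos 5, char 'd'): match length 0
  offset=2 (pos 4, char 'f'): match length 3
  offset=3 (pos 3, char 'b'): match length 0
  offset=4 (pos 2, char 'd'): match length 0
  offset=5 (pos 1, char 'f'): match length 2
  offset=6 (pos 0, char 'd'): match length 0
Longest match has length 3 at offset 2.
next_char = character at position 6 + 3 = 9 -> 'b'

Best match: offset=2, length=3 (matching 'fdf' starting at position 4)
LZ77 triple: (2, 3, 'b')


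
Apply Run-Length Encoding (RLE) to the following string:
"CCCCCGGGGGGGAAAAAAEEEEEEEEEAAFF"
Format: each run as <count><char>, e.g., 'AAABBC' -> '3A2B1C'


Scanning runs left to right:
  i=0: run of 'C' x 5 -> '5C'
  i=5: run of 'G' x 7 -> '7G'
  i=12: run of 'A' x 6 -> '6A'
  i=18: run of 'E' x 9 -> '9E'
  i=27: run of 'A' x 2 -> '2A'
  i=29: run of 'F' x 2 -> '2F'

RLE = 5C7G6A9E2A2F


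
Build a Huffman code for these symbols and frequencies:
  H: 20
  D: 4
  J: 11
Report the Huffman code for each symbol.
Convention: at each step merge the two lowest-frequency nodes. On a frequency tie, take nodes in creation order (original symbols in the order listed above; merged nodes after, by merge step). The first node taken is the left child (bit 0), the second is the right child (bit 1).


Huffman tree construction:
Step 1: Merge D(4) + J(11) = 15
Step 2: Merge (D+J)(15) + H(20) = 35
Read each symbol's code off the tree from the root (left child = 0, right child = 1).

Codes:
  H: 1 (length 1)
  D: 00 (length 2)
  J: 01 (length 2)
Average code length: 50/35 = 1.4286 bits/symbol


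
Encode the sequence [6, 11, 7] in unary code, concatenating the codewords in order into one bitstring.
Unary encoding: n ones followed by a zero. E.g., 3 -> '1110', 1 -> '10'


Encode each number as n ones followed by a terminating 0:
  6 -> 1111110 (7 bits)
  11 -> 111111111110 (12 bits)
  7 -> 11111110 (8 bits)
Total length = 7 + 12 + 8 = 27 bits.

Unary([6, 11, 7]) = 111111011111111111011111110 (27 bits)


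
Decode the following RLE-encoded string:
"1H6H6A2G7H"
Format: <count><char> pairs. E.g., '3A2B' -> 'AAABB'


Expanding each <count><char> pair:
  1H -> 'H'
  6H -> 'HHHHHH'
  6A -> 'AAAAAA'
  2G -> 'GG'
  7H -> 'HHHHHHH'

Decoded = HHHHHHHAAAAAAGGHHHHHHH


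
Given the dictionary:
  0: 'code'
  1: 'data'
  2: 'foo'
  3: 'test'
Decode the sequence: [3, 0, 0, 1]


Look up each index in the dictionary:
  3 -> 'test'
  0 -> 'code'
  0 -> 'code'
  1 -> 'data'

Decoded: "test code code data"


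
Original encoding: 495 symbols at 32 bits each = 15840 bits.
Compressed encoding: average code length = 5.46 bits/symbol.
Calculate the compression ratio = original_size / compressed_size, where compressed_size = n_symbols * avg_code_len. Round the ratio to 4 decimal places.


original_size = n_symbols * orig_bits = 495 * 32 = 15840 bits
compressed_size = n_symbols * avg_code_len = 495 * 5.46 = 2702.7 bits
ratio = original_size / compressed_size = 15840 / 2702.7 = 5.8608

Compression ratio = 5.8608


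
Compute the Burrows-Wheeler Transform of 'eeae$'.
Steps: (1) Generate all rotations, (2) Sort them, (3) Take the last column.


Rotations (sorted):
  0: $eeae -> last char: e
  1: ae$ee -> last char: e
  2: e$eea -> last char: a
  3: eae$e -> last char: e
  4: eeae$ -> last char: $


BWT = eeae$


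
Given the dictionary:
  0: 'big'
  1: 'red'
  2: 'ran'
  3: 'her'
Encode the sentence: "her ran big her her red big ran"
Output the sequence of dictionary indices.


Look up each word in the dictionary:
  'her' -> 3
  'ran' -> 2
  'big' -> 0
  'her' -> 3
  'her' -> 3
  'red' -> 1
  'big' -> 0
  'ran' -> 2

Encoded: [3, 2, 0, 3, 3, 1, 0, 2]


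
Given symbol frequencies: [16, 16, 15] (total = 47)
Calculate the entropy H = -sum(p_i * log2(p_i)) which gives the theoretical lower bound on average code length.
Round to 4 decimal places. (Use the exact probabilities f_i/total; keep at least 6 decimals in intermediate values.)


Per-symbol terms -p_i * log2(p_i) with p_i = f_i/47:
  p = 16/47 = 0.340426: log2(p) = -1.554589, -p*log2(p) = 0.529222
  p = 16/47 = 0.340426: log2(p) = -1.554589, -p*log2(p) = 0.529222
  p = 15/47 = 0.319149: log2(p) = -1.647698, -p*log2(p) = 0.525861
H = 0.529222 + 0.529222 + 0.525861 = 1.584305

H = 1.5843 bits/symbol


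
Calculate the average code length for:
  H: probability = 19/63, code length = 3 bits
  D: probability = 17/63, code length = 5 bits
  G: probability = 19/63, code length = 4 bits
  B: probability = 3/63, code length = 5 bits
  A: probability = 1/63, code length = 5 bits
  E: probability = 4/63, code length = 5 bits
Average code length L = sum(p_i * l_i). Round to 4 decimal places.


Weighted contributions p_i * l_i:
  H: (19/63) * 3 = 57/63
  D: (17/63) * 5 = 85/63
  G: (19/63) * 4 = 76/63
  B: (3/63) * 5 = 15/63
  A: (1/63) * 5 = 5/63
  E: (4/63) * 5 = 20/63
Sum = (57 + 85 + 76 + 15 + 5 + 20)/63 = 258/63

L = 258/63 = 4.0952 bits/symbol


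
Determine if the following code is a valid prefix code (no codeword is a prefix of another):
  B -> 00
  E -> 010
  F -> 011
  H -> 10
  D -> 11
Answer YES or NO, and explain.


Checking each pair (does one codeword prefix another?):
  B='00' vs E='010': no prefix
  B='00' vs F='011': no prefix
  B='00' vs H='10': no prefix
  B='00' vs D='11': no prefix
  E='010' vs B='00': no prefix
  E='010' vs F='011': no prefix
  E='010' vs H='10': no prefix
  E='010' vs D='11': no prefix
  F='011' vs B='00': no prefix
  F='011' vs E='010': no prefix
  F='011' vs H='10': no prefix
  F='011' vs D='11': no prefix
  H='10' vs B='00': no prefix
  H='10' vs E='010': no prefix
  H='10' vs F='011': no prefix
  H='10' vs D='11': no prefix
  D='11' vs B='00': no prefix
  D='11' vs E='010': no prefix
  D='11' vs F='011': no prefix
  D='11' vs H='10': no prefix
No violation found over all pairs.

YES -- this is a valid prefix code. No codeword is a prefix of any other codeword.


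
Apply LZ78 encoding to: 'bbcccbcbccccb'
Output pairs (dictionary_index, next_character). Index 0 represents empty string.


LZ78 encoding steps:
Dictionary: {0: ''}
Step 1: w='' (idx 0), next='b' -> output (0, 'b'), add 'b' as idx 1
Step 2: w='b' (idx 1), next='c' -> output (1, 'c'), add 'bc' as idx 2
Step 3: w='' (idx 0), next='c' -> output (0, 'c'), add 'c' as idx 3
Step 4: w='c' (idx 3), next='b' -> output (3, 'b'), add 'cb' as idx 4
Step 5: w='cb' (idx 4), next='c' -> output (4, 'c'), add 'cbc' as idx 5
Step 6: w='c' (idx 3), next='c' -> output (3, 'c'), add 'cc' as idx 6
Step 7: w='cb' (idx 4), end of input -> output (4, '')


Encoded: [(0, 'b'), (1, 'c'), (0, 'c'), (3, 'b'), (4, 'c'), (3, 'c'), (4, '')]


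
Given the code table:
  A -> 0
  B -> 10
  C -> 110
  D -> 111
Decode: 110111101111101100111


Decoding:
110 -> C
111 -> D
10 -> B
111 -> D
110 -> C
110 -> C
0 -> A
111 -> D


Result: CDBDCCAD


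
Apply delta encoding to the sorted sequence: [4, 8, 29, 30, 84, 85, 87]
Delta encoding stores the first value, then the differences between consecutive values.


First value: 4
Deltas:
  8 - 4 = 4
  29 - 8 = 21
  30 - 29 = 1
  84 - 30 = 54
  85 - 84 = 1
  87 - 85 = 2


Delta encoded: [4, 4, 21, 1, 54, 1, 2]


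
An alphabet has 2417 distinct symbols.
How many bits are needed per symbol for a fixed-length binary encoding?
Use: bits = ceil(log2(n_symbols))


log2(2417) = 11.239
Bracket: 2^11 = 2048 < 2417 <= 2^12 = 4096
So ceil(log2(2417)) = 12

bits = ceil(log2(2417)) = ceil(11.239) = 12 bits


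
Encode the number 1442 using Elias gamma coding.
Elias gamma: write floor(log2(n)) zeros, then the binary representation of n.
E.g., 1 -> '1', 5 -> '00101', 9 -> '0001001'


num_bits = floor(log2(1442)) + 1 = 11
leading_zeros = num_bits - 1 = 10
binary(1442) = 10110100010

Elias gamma(1442) = '0000000000' + '10110100010' = 000000000010110100010 (21 bits)


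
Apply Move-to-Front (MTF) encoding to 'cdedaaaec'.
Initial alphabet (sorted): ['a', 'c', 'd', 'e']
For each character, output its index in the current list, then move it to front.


MTF encoding:
'c': index 1 in ['a', 'c', 'd', 'e'] -> ['c', 'a', 'd', 'e']
'd': index 2 in ['c', 'a', 'd', 'e'] -> ['d', 'c', 'a', 'e']
'e': index 3 in ['d', 'c', 'a', 'e'] -> ['e', 'd', 'c', 'a']
'd': index 1 in ['e', 'd', 'c', 'a'] -> ['d', 'e', 'c', 'a']
'a': index 3 in ['d', 'e', 'c', 'a'] -> ['a', 'd', 'e', 'c']
'a': index 0 in ['a', 'd', 'e', 'c'] -> ['a', 'd', 'e', 'c']
'a': index 0 in ['a', 'd', 'e', 'c'] -> ['a', 'd', 'e', 'c']
'e': index 2 in ['a', 'd', 'e', 'c'] -> ['e', 'a', 'd', 'c']
'c': index 3 in ['e', 'a', 'd', 'c'] -> ['c', 'e', 'a', 'd']


Output: [1, 2, 3, 1, 3, 0, 0, 2, 3]


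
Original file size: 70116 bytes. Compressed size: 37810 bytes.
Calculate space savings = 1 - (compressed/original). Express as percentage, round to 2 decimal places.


ratio = compressed/original = 37810/70116 = 0.539249
savings = 1 - ratio = 1 - 0.539249 = 0.460751
as a percentage: 0.460751 * 100 = 46.08%

Space savings = 1 - 37810/70116 = 46.08%


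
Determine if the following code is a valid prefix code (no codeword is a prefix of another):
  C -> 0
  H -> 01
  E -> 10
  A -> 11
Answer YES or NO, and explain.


Checking each pair (does one codeword prefix another?):
  C='0' vs H='01': prefix -- VIOLATION

NO -- this is NOT a valid prefix code. C (0) is a prefix of H (01).


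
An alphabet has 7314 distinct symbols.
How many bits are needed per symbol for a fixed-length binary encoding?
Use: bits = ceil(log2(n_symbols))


log2(7314) = 12.8364
Bracket: 2^12 = 4096 < 7314 <= 2^13 = 8192
So ceil(log2(7314)) = 13

bits = ceil(log2(7314)) = ceil(12.8364) = 13 bits


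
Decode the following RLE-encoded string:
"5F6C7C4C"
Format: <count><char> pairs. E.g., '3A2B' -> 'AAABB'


Expanding each <count><char> pair:
  5F -> 'FFFFF'
  6C -> 'CCCCCC'
  7C -> 'CCCCCCC'
  4C -> 'CCCC'

Decoded = FFFFFCCCCCCCCCCCCCCCCC


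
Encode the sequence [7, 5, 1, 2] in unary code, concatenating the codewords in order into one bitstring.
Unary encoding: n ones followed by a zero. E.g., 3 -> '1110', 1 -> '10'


Encode each number as n ones followed by a terminating 0:
  7 -> 11111110 (8 bits)
  5 -> 111110 (6 bits)
  1 -> 10 (2 bits)
  2 -> 110 (3 bits)
Total length = 8 + 6 + 2 + 3 = 19 bits.

Unary([7, 5, 1, 2]) = 1111111011111010110 (19 bits)


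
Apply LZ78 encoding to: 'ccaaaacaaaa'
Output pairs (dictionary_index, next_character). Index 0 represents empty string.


LZ78 encoding steps:
Dictionary: {0: ''}
Step 1: w='' (idx 0), next='c' -> output (0, 'c'), add 'c' as idx 1
Step 2: w='c' (idx 1), next='a' -> output (1, 'a'), add 'ca' as idx 2
Step 3: w='' (idx 0), next='a' -> output (0, 'a'), add 'a' as idx 3
Step 4: w='a' (idx 3), next='a' -> output (3, 'a'), add 'aa' as idx 4
Step 5: w='ca' (idx 2), next='a' -> output (2, 'a'), add 'caa' as idx 5
Step 6: w='aa' (idx 4), end of input -> output (4, '')


Encoded: [(0, 'c'), (1, 'a'), (0, 'a'), (3, 'a'), (2, 'a'), (4, '')]


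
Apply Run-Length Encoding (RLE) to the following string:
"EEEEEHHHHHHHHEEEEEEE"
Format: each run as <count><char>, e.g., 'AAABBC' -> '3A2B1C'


Scanning runs left to right:
  i=0: run of 'E' x 5 -> '5E'
  i=5: run of 'H' x 8 -> '8H'
  i=13: run of 'E' x 7 -> '7E'

RLE = 5E8H7E


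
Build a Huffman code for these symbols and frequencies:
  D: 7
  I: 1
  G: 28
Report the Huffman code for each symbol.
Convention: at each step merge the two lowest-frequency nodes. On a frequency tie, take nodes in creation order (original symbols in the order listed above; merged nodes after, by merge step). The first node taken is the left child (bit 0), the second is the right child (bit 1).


Huffman tree construction:
Step 1: Merge I(1) + D(7) = 8
Step 2: Merge (I+D)(8) + G(28) = 36
Read each symbol's code off the tree from the root (left child = 0, right child = 1).

Codes:
  D: 01 (length 2)
  I: 00 (length 2)
  G: 1 (length 1)
Average code length: 44/36 = 1.2222 bits/symbol


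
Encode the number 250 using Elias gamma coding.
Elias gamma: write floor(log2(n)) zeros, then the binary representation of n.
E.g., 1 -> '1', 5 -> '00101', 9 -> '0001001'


num_bits = floor(log2(250)) + 1 = 8
leading_zeros = num_bits - 1 = 7
binary(250) = 11111010

Elias gamma(250) = '0000000' + '11111010' = 000000011111010 (15 bits)


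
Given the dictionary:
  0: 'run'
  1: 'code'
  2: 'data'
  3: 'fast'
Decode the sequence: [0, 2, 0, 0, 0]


Look up each index in the dictionary:
  0 -> 'run'
  2 -> 'data'
  0 -> 'run'
  0 -> 'run'
  0 -> 'run'

Decoded: "run data run run run"


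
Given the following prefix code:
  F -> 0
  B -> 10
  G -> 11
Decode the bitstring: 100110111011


Decoding step by step:
Bits 10 -> B
Bits 0 -> F
Bits 11 -> G
Bits 0 -> F
Bits 11 -> G
Bits 10 -> B
Bits 11 -> G


Decoded message: BFGFGBG


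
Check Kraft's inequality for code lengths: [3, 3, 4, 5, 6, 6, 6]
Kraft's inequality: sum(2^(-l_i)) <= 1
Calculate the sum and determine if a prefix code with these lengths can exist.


Sum = 2^(-3) + 2^(-3) + 2^(-4) + 2^(-5) + 2^(-6) + 2^(-6) + 2^(-6)
    = 0.125 + 0.125 + 0.0625 + 0.03125 + 0.015625 + 0.015625 + 0.015625
    = 25/64 = 0.390625
Since 0.390625 <= 1, Kraft's inequality IS satisfied.
A prefix code with these lengths CAN exist.

Kraft sum = 0.390625. Satisfied.


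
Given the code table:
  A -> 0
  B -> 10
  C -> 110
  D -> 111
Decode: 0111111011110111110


Decoding:
0 -> A
111 -> D
111 -> D
0 -> A
111 -> D
10 -> B
111 -> D
110 -> C


Result: ADDADBDC


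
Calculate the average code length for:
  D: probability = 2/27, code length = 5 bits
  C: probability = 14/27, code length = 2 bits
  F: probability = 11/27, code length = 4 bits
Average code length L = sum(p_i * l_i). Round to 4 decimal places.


Weighted contributions p_i * l_i:
  D: (2/27) * 5 = 10/27
  C: (14/27) * 2 = 28/27
  F: (11/27) * 4 = 44/27
Sum = (10 + 28 + 44)/27 = 82/27

L = 82/27 = 3.0370 bits/symbol


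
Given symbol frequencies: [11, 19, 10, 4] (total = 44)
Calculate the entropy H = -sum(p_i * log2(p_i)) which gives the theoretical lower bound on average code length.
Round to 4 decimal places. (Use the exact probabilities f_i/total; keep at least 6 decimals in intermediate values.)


Per-symbol terms -p_i * log2(p_i) with p_i = f_i/44:
  p = 11/44 = 0.250000: log2(p) = -2.000000, -p*log2(p) = 0.500000
  p = 19/44 = 0.431818: log2(p) = -1.211504, -p*log2(p) = 0.523149
  p = 10/44 = 0.227273: log2(p) = -2.137504, -p*log2(p) = 0.485796
  p = 4/44 = 0.090909: log2(p) = -3.459432, -p*log2(p) = 0.314494
H = 0.500000 + 0.523149 + 0.485796 + 0.314494 = 1.823439

H = 1.8234 bits/symbol


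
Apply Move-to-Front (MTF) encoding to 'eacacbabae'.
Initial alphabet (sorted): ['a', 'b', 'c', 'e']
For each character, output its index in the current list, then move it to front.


MTF encoding:
'e': index 3 in ['a', 'b', 'c', 'e'] -> ['e', 'a', 'b', 'c']
'a': index 1 in ['e', 'a', 'b', 'c'] -> ['a', 'e', 'b', 'c']
'c': index 3 in ['a', 'e', 'b', 'c'] -> ['c', 'a', 'e', 'b']
'a': index 1 in ['c', 'a', 'e', 'b'] -> ['a', 'c', 'e', 'b']
'c': index 1 in ['a', 'c', 'e', 'b'] -> ['c', 'a', 'e', 'b']
'b': index 3 in ['c', 'a', 'e', 'b'] -> ['b', 'c', 'a', 'e']
'a': index 2 in ['b', 'c', 'a', 'e'] -> ['a', 'b', 'c', 'e']
'b': index 1 in ['a', 'b', 'c', 'e'] -> ['b', 'a', 'c', 'e']
'a': index 1 in ['b', 'a', 'c', 'e'] -> ['a', 'b', 'c', 'e']
'e': index 3 in ['a', 'b', 'c', 'e'] -> ['e', 'a', 'b', 'c']


Output: [3, 1, 3, 1, 1, 3, 2, 1, 1, 3]


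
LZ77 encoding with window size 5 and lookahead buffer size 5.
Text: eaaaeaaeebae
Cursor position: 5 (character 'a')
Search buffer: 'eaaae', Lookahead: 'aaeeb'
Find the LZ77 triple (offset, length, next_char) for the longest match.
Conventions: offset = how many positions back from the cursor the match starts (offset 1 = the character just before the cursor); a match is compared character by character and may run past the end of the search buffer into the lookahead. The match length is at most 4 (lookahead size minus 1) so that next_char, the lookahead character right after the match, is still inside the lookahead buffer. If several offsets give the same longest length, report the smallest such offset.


Try each offset into the search buffer:
  offset=1 (pos 4, char 'e'): match length 0
  offset=2 (pos 3, char 'a'): match length 1
  offset=3 (pos 2, char 'a'): match length 3
  offset=4 (pos 1, char 'a'): match length 2
  offset=5 (pos 0, char 'e'): match length 0
Longest match has length 3 at offset 3.
next_char = character at position 5 + 3 = 8 -> 'e'

Best match: offset=3, length=3 (matching 'aae' starting at position 2)
LZ77 triple: (3, 3, 'e')


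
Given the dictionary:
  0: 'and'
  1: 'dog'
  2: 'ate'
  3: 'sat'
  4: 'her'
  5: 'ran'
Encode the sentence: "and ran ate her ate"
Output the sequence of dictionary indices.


Look up each word in the dictionary:
  'and' -> 0
  'ran' -> 5
  'ate' -> 2
  'her' -> 4
  'ate' -> 2

Encoded: [0, 5, 2, 4, 2]


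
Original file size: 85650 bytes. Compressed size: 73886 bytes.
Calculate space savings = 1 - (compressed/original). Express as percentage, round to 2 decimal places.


ratio = compressed/original = 73886/85650 = 0.86265
savings = 1 - ratio = 1 - 0.86265 = 0.13735
as a percentage: 0.13735 * 100 = 13.73%

Space savings = 1 - 73886/85650 = 13.73%


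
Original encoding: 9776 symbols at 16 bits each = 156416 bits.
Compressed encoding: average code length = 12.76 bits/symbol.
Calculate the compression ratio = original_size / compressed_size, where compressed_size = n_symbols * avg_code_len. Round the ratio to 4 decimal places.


original_size = n_symbols * orig_bits = 9776 * 16 = 156416 bits
compressed_size = n_symbols * avg_code_len = 9776 * 12.76 = 124741.76 bits
ratio = original_size / compressed_size = 156416 / 124741.76 = 1.2539

Compression ratio = 1.2539


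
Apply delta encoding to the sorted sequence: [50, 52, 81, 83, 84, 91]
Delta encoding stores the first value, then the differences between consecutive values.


First value: 50
Deltas:
  52 - 50 = 2
  81 - 52 = 29
  83 - 81 = 2
  84 - 83 = 1
  91 - 84 = 7


Delta encoded: [50, 2, 29, 2, 1, 7]


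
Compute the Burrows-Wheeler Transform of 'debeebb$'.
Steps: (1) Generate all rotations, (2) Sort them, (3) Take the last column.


Rotations (sorted):
  0: $debeebb -> last char: b
  1: b$debeeb -> last char: b
  2: bb$debee -> last char: e
  3: beebb$de -> last char: e
  4: debeebb$ -> last char: $
  5: ebb$debe -> last char: e
  6: ebeebb$d -> last char: d
  7: eebb$deb -> last char: b


BWT = bbee$edb


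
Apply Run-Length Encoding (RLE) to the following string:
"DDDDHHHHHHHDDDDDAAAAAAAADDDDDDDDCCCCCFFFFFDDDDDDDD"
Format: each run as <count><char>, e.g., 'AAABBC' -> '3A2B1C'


Scanning runs left to right:
  i=0: run of 'D' x 4 -> '4D'
  i=4: run of 'H' x 7 -> '7H'
  i=11: run of 'D' x 5 -> '5D'
  i=16: run of 'A' x 8 -> '8A'
  i=24: run of 'D' x 8 -> '8D'
  i=32: run of 'C' x 5 -> '5C'
  i=37: run of 'F' x 5 -> '5F'
  i=42: run of 'D' x 8 -> '8D'

RLE = 4D7H5D8A8D5C5F8D


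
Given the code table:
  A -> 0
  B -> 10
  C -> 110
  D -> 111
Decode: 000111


Decoding:
0 -> A
0 -> A
0 -> A
111 -> D


Result: AAAD


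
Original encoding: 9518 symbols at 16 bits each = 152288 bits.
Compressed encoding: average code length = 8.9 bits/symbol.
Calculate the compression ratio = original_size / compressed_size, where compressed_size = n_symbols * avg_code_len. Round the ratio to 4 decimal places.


original_size = n_symbols * orig_bits = 9518 * 16 = 152288 bits
compressed_size = n_symbols * avg_code_len = 9518 * 8.9 = 84710.2 bits
ratio = original_size / compressed_size = 152288 / 84710.2 = 1.7978

Compression ratio = 1.7978


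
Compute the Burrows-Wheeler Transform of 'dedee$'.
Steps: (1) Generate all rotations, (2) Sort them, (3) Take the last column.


Rotations (sorted):
  0: $dedee -> last char: e
  1: dedee$ -> last char: $
  2: dee$de -> last char: e
  3: e$dede -> last char: e
  4: edee$d -> last char: d
  5: ee$ded -> last char: d


BWT = e$eedd


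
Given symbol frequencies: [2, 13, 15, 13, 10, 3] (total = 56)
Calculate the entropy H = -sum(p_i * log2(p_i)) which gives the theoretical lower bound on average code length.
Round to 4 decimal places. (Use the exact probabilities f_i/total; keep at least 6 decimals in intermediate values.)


Per-symbol terms -p_i * log2(p_i) with p_i = f_i/56:
  p = 2/56 = 0.035714: log2(p) = -4.807355, -p*log2(p) = 0.171691
  p = 13/56 = 0.232143: log2(p) = -2.106915, -p*log2(p) = 0.489105
  p = 15/56 = 0.267857: log2(p) = -1.900464, -p*log2(p) = 0.509053
  p = 13/56 = 0.232143: log2(p) = -2.106915, -p*log2(p) = 0.489105
  p = 10/56 = 0.178571: log2(p) = -2.485427, -p*log2(p) = 0.443826
  p = 3/56 = 0.053571: log2(p) = -4.222392, -p*log2(p) = 0.226200
H = 0.171691 + 0.489105 + 0.509053 + 0.489105 + 0.443826 + 0.226200 = 2.328980

H = 2.329 bits/symbol


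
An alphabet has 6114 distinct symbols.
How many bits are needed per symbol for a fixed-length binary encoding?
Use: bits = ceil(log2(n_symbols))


log2(6114) = 12.5779
Bracket: 2^12 = 4096 < 6114 <= 2^13 = 8192
So ceil(log2(6114)) = 13

bits = ceil(log2(6114)) = ceil(12.5779) = 13 bits


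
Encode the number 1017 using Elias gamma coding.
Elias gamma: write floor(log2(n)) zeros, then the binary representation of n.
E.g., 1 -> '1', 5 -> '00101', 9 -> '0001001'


num_bits = floor(log2(1017)) + 1 = 10
leading_zeros = num_bits - 1 = 9
binary(1017) = 1111111001

Elias gamma(1017) = '000000000' + '1111111001' = 0000000001111111001 (19 bits)


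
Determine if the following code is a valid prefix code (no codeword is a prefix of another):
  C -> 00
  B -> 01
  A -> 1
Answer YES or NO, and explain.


Checking each pair (does one codeword prefix another?):
  C='00' vs B='01': no prefix
  C='00' vs A='1': no prefix
  B='01' vs C='00': no prefix
  B='01' vs A='1': no prefix
  A='1' vs C='00': no prefix
  A='1' vs B='01': no prefix
No violation found over all pairs.

YES -- this is a valid prefix code. No codeword is a prefix of any other codeword.


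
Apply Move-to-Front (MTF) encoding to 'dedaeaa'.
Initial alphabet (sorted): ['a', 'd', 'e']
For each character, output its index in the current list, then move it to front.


MTF encoding:
'd': index 1 in ['a', 'd', 'e'] -> ['d', 'a', 'e']
'e': index 2 in ['d', 'a', 'e'] -> ['e', 'd', 'a']
'd': index 1 in ['e', 'd', 'a'] -> ['d', 'e', 'a']
'a': index 2 in ['d', 'e', 'a'] -> ['a', 'd', 'e']
'e': index 2 in ['a', 'd', 'e'] -> ['e', 'a', 'd']
'a': index 1 in ['e', 'a', 'd'] -> ['a', 'e', 'd']
'a': index 0 in ['a', 'e', 'd'] -> ['a', 'e', 'd']


Output: [1, 2, 1, 2, 2, 1, 0]


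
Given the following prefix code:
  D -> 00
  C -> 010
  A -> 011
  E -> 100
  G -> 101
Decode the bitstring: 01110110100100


Decoding step by step:
Bits 011 -> A
Bits 101 -> G
Bits 101 -> G
Bits 00 -> D
Bits 100 -> E


Decoded message: AGGDE


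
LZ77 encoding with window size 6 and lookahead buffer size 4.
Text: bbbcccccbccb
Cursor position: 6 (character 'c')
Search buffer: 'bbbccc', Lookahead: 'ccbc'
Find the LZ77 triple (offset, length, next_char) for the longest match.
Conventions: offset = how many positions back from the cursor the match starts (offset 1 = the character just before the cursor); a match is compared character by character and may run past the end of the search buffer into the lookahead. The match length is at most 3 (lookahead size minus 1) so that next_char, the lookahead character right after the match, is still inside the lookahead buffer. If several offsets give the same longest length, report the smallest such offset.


Try each offset into the search buffer:
  offset=1 (pos 5, char 'c'): match length 2
  offset=2 (pos 4, char 'c'): match length 2
  offset=3 (pos 3, char 'c'): match length 2
  offset=4 (pos 2, char 'b'): match length 0
  offset=5 (pos 1, char 'b'): match length 0
  offset=6 (pos 0, char 'b'): match length 0
Longest match has length 2, found at offsets 1, 2, 3; take the smallest, offset 1.
next_char = character at position 6 + 2 = 8 -> 'b'

Best match: offset=1, length=2 (matching 'cc' starting at position 5)
LZ77 triple: (1, 2, 'b')


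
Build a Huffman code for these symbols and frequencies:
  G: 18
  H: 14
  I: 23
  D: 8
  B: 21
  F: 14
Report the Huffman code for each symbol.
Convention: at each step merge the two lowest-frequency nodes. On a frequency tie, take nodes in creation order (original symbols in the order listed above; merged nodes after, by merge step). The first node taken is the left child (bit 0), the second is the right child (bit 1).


Huffman tree construction:
Step 1: Merge D(8) + H(14) = 22
Step 2: Merge F(14) + G(18) = 32
Step 3: Merge B(21) + (D+H)(22) = 43
Step 4: Merge I(23) + (F+G)(32) = 55
Step 5: Merge (B+(D+H))(43) + (I+(F+G))(55) = 98
Read each symbol's code off the tree from the root (left child = 0, right child = 1).

Codes:
  G: 111 (length 3)
  H: 011 (length 3)
  I: 10 (length 2)
  D: 010 (length 3)
  B: 00 (length 2)
  F: 110 (length 3)
Average code length: 250/98 = 2.5510 bits/symbol


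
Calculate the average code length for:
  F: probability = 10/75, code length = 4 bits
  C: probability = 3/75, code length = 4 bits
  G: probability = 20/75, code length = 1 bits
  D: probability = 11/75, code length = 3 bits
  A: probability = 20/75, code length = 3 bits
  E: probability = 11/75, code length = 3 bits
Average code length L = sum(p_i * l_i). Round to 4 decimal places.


Weighted contributions p_i * l_i:
  F: (10/75) * 4 = 40/75
  C: (3/75) * 4 = 12/75
  G: (20/75) * 1 = 20/75
  D: (11/75) * 3 = 33/75
  A: (20/75) * 3 = 60/75
  E: (11/75) * 3 = 33/75
Sum = (40 + 12 + 20 + 33 + 60 + 33)/75 = 198/75

L = 198/75 = 2.6400 bits/symbol


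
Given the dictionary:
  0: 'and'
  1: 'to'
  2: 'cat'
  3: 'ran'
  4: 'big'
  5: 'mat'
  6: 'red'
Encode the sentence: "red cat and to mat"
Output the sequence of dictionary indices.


Look up each word in the dictionary:
  'red' -> 6
  'cat' -> 2
  'and' -> 0
  'to' -> 1
  'mat' -> 5

Encoded: [6, 2, 0, 1, 5]


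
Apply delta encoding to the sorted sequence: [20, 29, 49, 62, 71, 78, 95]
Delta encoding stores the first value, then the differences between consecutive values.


First value: 20
Deltas:
  29 - 20 = 9
  49 - 29 = 20
  62 - 49 = 13
  71 - 62 = 9
  78 - 71 = 7
  95 - 78 = 17


Delta encoded: [20, 9, 20, 13, 9, 7, 17]


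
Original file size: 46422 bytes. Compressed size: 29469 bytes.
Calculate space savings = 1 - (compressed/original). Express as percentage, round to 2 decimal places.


ratio = compressed/original = 29469/46422 = 0.634807
savings = 1 - ratio = 1 - 0.634807 = 0.365193
as a percentage: 0.365193 * 100 = 36.52%

Space savings = 1 - 29469/46422 = 36.52%


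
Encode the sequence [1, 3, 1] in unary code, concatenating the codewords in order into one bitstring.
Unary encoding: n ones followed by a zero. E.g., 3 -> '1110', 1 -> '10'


Encode each number as n ones followed by a terminating 0:
  1 -> 10 (2 bits)
  3 -> 1110 (4 bits)
  1 -> 10 (2 bits)
Total length = 2 + 4 + 2 = 8 bits.

Unary([1, 3, 1]) = 10111010 (8 bits)


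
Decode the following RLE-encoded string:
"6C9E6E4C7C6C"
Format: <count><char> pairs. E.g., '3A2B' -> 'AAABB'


Expanding each <count><char> pair:
  6C -> 'CCCCCC'
  9E -> 'EEEEEEEEE'
  6E -> 'EEEEEE'
  4C -> 'CCCC'
  7C -> 'CCCCCCC'
  6C -> 'CCCCCC'

Decoded = CCCCCCEEEEEEEEEEEEEEECCCCCCCCCCCCCCCCC


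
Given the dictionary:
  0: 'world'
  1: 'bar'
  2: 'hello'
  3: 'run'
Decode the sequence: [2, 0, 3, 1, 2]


Look up each index in the dictionary:
  2 -> 'hello'
  0 -> 'world'
  3 -> 'run'
  1 -> 'bar'
  2 -> 'hello'

Decoded: "hello world run bar hello"


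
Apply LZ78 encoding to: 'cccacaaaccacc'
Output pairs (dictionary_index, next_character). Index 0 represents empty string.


LZ78 encoding steps:
Dictionary: {0: ''}
Step 1: w='' (idx 0), next='c' -> output (0, 'c'), add 'c' as idx 1
Step 2: w='c' (idx 1), next='c' -> output (1, 'c'), add 'cc' as idx 2
Step 3: w='' (idx 0), next='a' -> output (0, 'a'), add 'a' as idx 3
Step 4: w='c' (idx 1), next='a' -> output (1, 'a'), add 'ca' as idx 4
Step 5: w='a' (idx 3), next='a' -> output (3, 'a'), add 'aa' as idx 5
Step 6: w='cc' (idx 2), next='a' -> output (2, 'a'), add 'cca' as idx 6
Step 7: w='cc' (idx 2), end of input -> output (2, '')


Encoded: [(0, 'c'), (1, 'c'), (0, 'a'), (1, 'a'), (3, 'a'), (2, 'a'), (2, '')]


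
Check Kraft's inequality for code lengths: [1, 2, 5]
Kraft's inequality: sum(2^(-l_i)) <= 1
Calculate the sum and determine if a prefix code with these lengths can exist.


Sum = 2^(-1) + 2^(-2) + 2^(-5)
    = 0.5 + 0.25 + 0.03125
    = 25/32 = 0.78125
Since 0.78125 <= 1, Kraft's inequality IS satisfied.
A prefix code with these lengths CAN exist.

Kraft sum = 0.78125. Satisfied.


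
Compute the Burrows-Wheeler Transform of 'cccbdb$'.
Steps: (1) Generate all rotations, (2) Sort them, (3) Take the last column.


Rotations (sorted):
  0: $cccbdb -> last char: b
  1: b$cccbd -> last char: d
  2: bdb$ccc -> last char: c
  3: cbdb$cc -> last char: c
  4: ccbdb$c -> last char: c
  5: cccbdb$ -> last char: $
  6: db$cccb -> last char: b


BWT = bdccc$b


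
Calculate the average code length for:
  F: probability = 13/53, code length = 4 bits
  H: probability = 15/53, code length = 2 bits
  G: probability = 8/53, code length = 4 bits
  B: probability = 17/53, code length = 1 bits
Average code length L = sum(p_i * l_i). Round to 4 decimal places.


Weighted contributions p_i * l_i:
  F: (13/53) * 4 = 52/53
  H: (15/53) * 2 = 30/53
  G: (8/53) * 4 = 32/53
  B: (17/53) * 1 = 17/53
Sum = (52 + 30 + 32 + 17)/53 = 131/53

L = 131/53 = 2.4717 bits/symbol


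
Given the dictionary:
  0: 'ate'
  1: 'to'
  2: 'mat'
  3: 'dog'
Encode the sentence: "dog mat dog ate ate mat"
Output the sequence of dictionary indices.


Look up each word in the dictionary:
  'dog' -> 3
  'mat' -> 2
  'dog' -> 3
  'ate' -> 0
  'ate' -> 0
  'mat' -> 2

Encoded: [3, 2, 3, 0, 0, 2]


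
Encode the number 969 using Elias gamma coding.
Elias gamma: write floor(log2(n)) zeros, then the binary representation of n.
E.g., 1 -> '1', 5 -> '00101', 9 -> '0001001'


num_bits = floor(log2(969)) + 1 = 10
leading_zeros = num_bits - 1 = 9
binary(969) = 1111001001

Elias gamma(969) = '000000000' + '1111001001' = 0000000001111001001 (19 bits)


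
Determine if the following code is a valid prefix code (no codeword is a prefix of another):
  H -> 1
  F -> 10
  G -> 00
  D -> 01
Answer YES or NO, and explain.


Checking each pair (does one codeword prefix another?):
  H='1' vs F='10': prefix -- VIOLATION

NO -- this is NOT a valid prefix code. H (1) is a prefix of F (10).


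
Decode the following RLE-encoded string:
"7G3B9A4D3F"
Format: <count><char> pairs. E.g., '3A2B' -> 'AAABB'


Expanding each <count><char> pair:
  7G -> 'GGGGGGG'
  3B -> 'BBB'
  9A -> 'AAAAAAAAA'
  4D -> 'DDDD'
  3F -> 'FFF'

Decoded = GGGGGGGBBBAAAAAAAAADDDDFFF


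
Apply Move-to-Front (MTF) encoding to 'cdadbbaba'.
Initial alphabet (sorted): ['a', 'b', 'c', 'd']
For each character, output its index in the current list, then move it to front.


MTF encoding:
'c': index 2 in ['a', 'b', 'c', 'd'] -> ['c', 'a', 'b', 'd']
'd': index 3 in ['c', 'a', 'b', 'd'] -> ['d', 'c', 'a', 'b']
'a': index 2 in ['d', 'c', 'a', 'b'] -> ['a', 'd', 'c', 'b']
'd': index 1 in ['a', 'd', 'c', 'b'] -> ['d', 'a', 'c', 'b']
'b': index 3 in ['d', 'a', 'c', 'b'] -> ['b', 'd', 'a', 'c']
'b': index 0 in ['b', 'd', 'a', 'c'] -> ['b', 'd', 'a', 'c']
'a': index 2 in ['b', 'd', 'a', 'c'] -> ['a', 'b', 'd', 'c']
'b': index 1 in ['a', 'b', 'd', 'c'] -> ['b', 'a', 'd', 'c']
'a': index 1 in ['b', 'a', 'd', 'c'] -> ['a', 'b', 'd', 'c']


Output: [2, 3, 2, 1, 3, 0, 2, 1, 1]


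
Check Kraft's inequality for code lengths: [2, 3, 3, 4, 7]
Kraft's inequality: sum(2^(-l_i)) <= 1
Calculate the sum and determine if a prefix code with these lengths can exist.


Sum = 2^(-2) + 2^(-3) + 2^(-3) + 2^(-4) + 2^(-7)
    = 0.25 + 0.125 + 0.125 + 0.0625 + 0.0078125
    = 73/128 = 0.5703125
Since 0.5703125 <= 1, Kraft's inequality IS satisfied.
A prefix code with these lengths CAN exist.

Kraft sum = 0.5703125. Satisfied.


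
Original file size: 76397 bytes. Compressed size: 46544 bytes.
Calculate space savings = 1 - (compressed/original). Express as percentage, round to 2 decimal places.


ratio = compressed/original = 46544/76397 = 0.609239
savings = 1 - ratio = 1 - 0.609239 = 0.390761
as a percentage: 0.390761 * 100 = 39.08%

Space savings = 1 - 46544/76397 = 39.08%


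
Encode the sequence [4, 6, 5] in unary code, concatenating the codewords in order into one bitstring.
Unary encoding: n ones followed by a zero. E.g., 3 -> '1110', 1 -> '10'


Encode each number as n ones followed by a terminating 0:
  4 -> 11110 (5 bits)
  6 -> 1111110 (7 bits)
  5 -> 111110 (6 bits)
Total length = 5 + 7 + 6 = 18 bits.

Unary([4, 6, 5]) = 111101111110111110 (18 bits)


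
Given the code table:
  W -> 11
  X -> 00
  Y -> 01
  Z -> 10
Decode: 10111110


Decoding:
10 -> Z
11 -> W
11 -> W
10 -> Z


Result: ZWWZ


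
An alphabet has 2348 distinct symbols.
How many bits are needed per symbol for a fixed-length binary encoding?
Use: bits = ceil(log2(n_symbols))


log2(2348) = 11.1972
Bracket: 2^11 = 2048 < 2348 <= 2^12 = 4096
So ceil(log2(2348)) = 12

bits = ceil(log2(2348)) = ceil(11.1972) = 12 bits


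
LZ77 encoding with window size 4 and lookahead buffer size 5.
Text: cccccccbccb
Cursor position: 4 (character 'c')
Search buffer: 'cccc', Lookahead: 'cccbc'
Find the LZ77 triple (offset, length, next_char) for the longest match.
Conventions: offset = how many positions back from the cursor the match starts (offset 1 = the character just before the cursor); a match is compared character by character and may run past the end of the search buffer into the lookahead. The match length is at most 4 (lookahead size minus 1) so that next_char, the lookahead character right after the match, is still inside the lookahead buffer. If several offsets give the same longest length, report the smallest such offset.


Try each offset into the search buffer:
  offset=1 (pos 3, char 'c'): match length 3
  offset=2 (pos 2, char 'c'): match length 3
  offset=3 (pos 1, char 'c'): match length 3
  offset=4 (pos 0, char 'c'): match length 3
Longest match has length 3, found at offsets 1, 2, 3, 4; take the smallest, offset 1.
next_char = character at position 4 + 3 = 7 -> 'b'

Best match: offset=1, length=3 (matching 'ccc' starting at position 3)
LZ77 triple: (1, 3, 'b')


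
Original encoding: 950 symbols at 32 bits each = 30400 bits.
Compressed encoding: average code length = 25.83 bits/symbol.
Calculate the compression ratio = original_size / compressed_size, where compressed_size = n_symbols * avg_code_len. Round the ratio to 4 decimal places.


original_size = n_symbols * orig_bits = 950 * 32 = 30400 bits
compressed_size = n_symbols * avg_code_len = 950 * 25.83 = 24538.5 bits
ratio = original_size / compressed_size = 30400 / 24538.5 = 1.2389

Compression ratio = 1.2389


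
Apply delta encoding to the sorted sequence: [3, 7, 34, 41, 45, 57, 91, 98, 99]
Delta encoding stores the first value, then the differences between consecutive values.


First value: 3
Deltas:
  7 - 3 = 4
  34 - 7 = 27
  41 - 34 = 7
  45 - 41 = 4
  57 - 45 = 12
  91 - 57 = 34
  98 - 91 = 7
  99 - 98 = 1


Delta encoded: [3, 4, 27, 7, 4, 12, 34, 7, 1]


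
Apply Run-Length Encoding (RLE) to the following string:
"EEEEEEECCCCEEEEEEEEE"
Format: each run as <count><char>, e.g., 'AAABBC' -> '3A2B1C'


Scanning runs left to right:
  i=0: run of 'E' x 7 -> '7E'
  i=7: run of 'C' x 4 -> '4C'
  i=11: run of 'E' x 9 -> '9E'

RLE = 7E4C9E


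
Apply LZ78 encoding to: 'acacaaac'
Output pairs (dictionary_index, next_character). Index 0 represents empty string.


LZ78 encoding steps:
Dictionary: {0: ''}
Step 1: w='' (idx 0), next='a' -> output (0, 'a'), add 'a' as idx 1
Step 2: w='' (idx 0), next='c' -> output (0, 'c'), add 'c' as idx 2
Step 3: w='a' (idx 1), next='c' -> output (1, 'c'), add 'ac' as idx 3
Step 4: w='a' (idx 1), next='a' -> output (1, 'a'), add 'aa' as idx 4
Step 5: w='ac' (idx 3), end of input -> output (3, '')


Encoded: [(0, 'a'), (0, 'c'), (1, 'c'), (1, 'a'), (3, '')]


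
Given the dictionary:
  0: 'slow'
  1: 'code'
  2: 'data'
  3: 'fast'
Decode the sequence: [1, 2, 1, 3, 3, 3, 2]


Look up each index in the dictionary:
  1 -> 'code'
  2 -> 'data'
  1 -> 'code'
  3 -> 'fast'
  3 -> 'fast'
  3 -> 'fast'
  2 -> 'data'

Decoded: "code data code fast fast fast data"


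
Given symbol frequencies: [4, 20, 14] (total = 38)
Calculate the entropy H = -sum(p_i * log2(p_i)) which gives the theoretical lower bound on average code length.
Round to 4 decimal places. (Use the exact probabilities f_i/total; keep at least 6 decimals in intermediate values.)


Per-symbol terms -p_i * log2(p_i) with p_i = f_i/38:
  p = 4/38 = 0.105263: log2(p) = -3.247928, -p*log2(p) = 0.341887
  p = 20/38 = 0.526316: log2(p) = -0.925999, -p*log2(p) = 0.487368
  p = 14/38 = 0.368421: log2(p) = -1.440573, -p*log2(p) = 0.530737
H = 0.341887 + 0.487368 + 0.530737 = 1.359992

H = 1.36 bits/symbol


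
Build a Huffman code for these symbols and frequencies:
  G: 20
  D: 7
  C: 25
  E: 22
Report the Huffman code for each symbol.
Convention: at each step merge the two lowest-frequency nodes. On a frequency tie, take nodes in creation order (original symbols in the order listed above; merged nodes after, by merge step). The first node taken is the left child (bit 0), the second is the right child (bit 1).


Huffman tree construction:
Step 1: Merge D(7) + G(20) = 27
Step 2: Merge E(22) + C(25) = 47
Step 3: Merge (D+G)(27) + (E+C)(47) = 74
Read each symbol's code off the tree from the root (left child = 0, right child = 1).

Codes:
  G: 01 (length 2)
  D: 00 (length 2)
  C: 11 (length 2)
  E: 10 (length 2)
Average code length: 148/74 = 2.0000 bits/symbol


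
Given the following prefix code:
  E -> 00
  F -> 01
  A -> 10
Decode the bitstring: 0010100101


Decoding step by step:
Bits 00 -> E
Bits 10 -> A
Bits 10 -> A
Bits 01 -> F
Bits 01 -> F


Decoded message: EAAFF


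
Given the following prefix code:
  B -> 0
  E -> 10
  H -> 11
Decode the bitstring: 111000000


Decoding step by step:
Bits 11 -> H
Bits 10 -> E
Bits 0 -> B
Bits 0 -> B
Bits 0 -> B
Bits 0 -> B
Bits 0 -> B


Decoded message: HEBBBBB


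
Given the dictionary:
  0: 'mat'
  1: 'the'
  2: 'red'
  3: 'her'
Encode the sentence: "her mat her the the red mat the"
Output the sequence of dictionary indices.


Look up each word in the dictionary:
  'her' -> 3
  'mat' -> 0
  'her' -> 3
  'the' -> 1
  'the' -> 1
  'red' -> 2
  'mat' -> 0
  'the' -> 1

Encoded: [3, 0, 3, 1, 1, 2, 0, 1]
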